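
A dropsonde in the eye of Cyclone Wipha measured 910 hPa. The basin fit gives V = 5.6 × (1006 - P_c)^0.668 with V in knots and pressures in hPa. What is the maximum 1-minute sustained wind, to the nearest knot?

118 kt

ΔP = 1006 − 910 = 96 hPa.
96^0.668 ≈ 21.094.
V ≈ 5.6 × 21.094 ≈ 118.1 kt.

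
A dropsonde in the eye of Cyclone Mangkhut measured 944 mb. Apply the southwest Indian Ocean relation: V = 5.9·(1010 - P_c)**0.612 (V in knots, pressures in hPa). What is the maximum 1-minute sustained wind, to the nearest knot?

ΔP = 1010 − 944 = 66 mb.
66^0.612 ≈ 12.989.
V ≈ 5.9 × 12.989 ≈ 76.6 kt.

77 kt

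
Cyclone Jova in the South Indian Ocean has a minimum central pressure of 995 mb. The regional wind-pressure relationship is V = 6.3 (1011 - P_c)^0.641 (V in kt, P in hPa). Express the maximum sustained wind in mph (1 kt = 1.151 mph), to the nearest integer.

ΔP = 1011 − 995 = 16 mb.
V ≈ 6.3 × 16^0.641 = 6.3 × 5.913 ≈ 37.255 kt.
37.255 × 1.151 ≈ 42.88 mph → 43 mph.

43 mph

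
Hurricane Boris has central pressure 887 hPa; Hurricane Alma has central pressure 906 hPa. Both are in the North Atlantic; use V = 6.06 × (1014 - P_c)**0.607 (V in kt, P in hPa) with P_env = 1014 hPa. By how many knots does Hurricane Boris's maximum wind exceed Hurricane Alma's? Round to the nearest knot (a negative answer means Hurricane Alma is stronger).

Hurricane Boris: ΔP = 127; V ≈ 6.06 × 127^0.607 ≈ 114.68 kt.
Hurricane Alma: ΔP = 108; V ≈ 6.06 × 108^0.607 ≈ 103.93 kt.
Difference ≈ 114.68 − 103.93 = 10.75 → 11 kt.

11 kt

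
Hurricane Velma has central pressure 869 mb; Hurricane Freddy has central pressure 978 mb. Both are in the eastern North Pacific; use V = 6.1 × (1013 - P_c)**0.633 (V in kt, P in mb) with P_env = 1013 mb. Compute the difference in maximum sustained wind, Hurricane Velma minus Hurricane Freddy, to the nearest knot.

84 kt

Hurricane Velma: ΔP = 144; V ≈ 6.1 × 144^0.633 ≈ 141.77 kt.
Hurricane Freddy: ΔP = 35; V ≈ 6.1 × 35^0.633 ≈ 57.91 kt.
Difference ≈ 141.77 − 57.91 = 83.86 → 84 kt.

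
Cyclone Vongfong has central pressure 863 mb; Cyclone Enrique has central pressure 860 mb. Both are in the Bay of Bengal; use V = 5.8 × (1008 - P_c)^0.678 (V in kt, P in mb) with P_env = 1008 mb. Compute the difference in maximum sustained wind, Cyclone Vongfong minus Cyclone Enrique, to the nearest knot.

-2 kt

Cyclone Vongfong: ΔP = 145; V ≈ 5.8 × 145^0.678 ≈ 169.37 kt.
Cyclone Enrique: ΔP = 148; V ≈ 5.8 × 148^0.678 ≈ 171.74 kt.
Difference ≈ 169.37 − 171.74 = -2.37 → -2 kt.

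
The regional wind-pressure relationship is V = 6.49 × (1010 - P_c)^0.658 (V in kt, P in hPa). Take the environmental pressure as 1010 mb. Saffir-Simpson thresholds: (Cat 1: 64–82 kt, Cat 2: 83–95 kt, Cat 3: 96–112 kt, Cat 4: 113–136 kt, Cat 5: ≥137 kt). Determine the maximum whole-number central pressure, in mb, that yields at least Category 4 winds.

Category 4 begins at V = 113 kt.
Required ΔP = (113/6.49)^(1/0.658) = 17.411^1.520 ≈ 76.87 mb.
P_c ≤ 1010 − 76.87 = 933.13, so the highest integer P_c is 933 mb.

933 mb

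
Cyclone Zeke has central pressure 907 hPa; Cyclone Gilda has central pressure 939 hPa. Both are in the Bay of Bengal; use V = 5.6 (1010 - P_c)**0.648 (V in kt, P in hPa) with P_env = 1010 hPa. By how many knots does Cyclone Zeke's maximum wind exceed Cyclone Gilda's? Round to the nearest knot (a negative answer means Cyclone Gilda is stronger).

Cyclone Zeke: ΔP = 103; V ≈ 5.6 × 103^0.648 ≈ 112.85 kt.
Cyclone Gilda: ΔP = 71; V ≈ 5.6 × 71^0.648 ≈ 88.68 kt.
Difference ≈ 112.85 − 88.68 = 24.17 → 24 kt.

24 kt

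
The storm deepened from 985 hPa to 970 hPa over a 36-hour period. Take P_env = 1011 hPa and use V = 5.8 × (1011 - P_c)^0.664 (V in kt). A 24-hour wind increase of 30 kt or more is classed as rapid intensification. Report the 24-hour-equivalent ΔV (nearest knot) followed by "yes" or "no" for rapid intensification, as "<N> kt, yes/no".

V₁: ΔP = 26, V ≈ 5.8 × 26^0.664 ≈ 50.46 kt.
V₂: ΔP = 41, V ≈ 5.8 × 41^0.664 ≈ 68.28 kt.
ΔV over 36 h = 17.82 kt → 24 h equivalent = 17.82 × 24/36 ≈ 11.88 kt.
12 kt < 30 kt ⇒ not rapid intensification.

12 kt, no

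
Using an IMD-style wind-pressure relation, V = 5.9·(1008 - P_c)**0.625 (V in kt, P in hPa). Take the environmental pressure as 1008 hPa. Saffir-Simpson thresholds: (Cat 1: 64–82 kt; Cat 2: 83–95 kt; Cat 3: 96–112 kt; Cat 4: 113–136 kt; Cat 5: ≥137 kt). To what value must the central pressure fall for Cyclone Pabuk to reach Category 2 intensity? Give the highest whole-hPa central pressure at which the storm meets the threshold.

939 hPa

Category 2 begins at V = 83 kt.
Required ΔP = (83/5.9)^(1/0.625) = 14.068^1.600 ≈ 68.73 hPa.
P_c ≤ 1008 − 68.73 = 939.27, so the highest integer P_c is 939 hPa.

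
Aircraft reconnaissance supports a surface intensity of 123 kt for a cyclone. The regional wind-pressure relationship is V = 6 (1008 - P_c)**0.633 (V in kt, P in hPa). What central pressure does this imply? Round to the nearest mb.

890 mb

ΔP = (V / 6)^(1/0.633) = (123/6)^1.580.
123/6 = 20.500; 20.500^1.580 ≈ 118.11 mb.
P_c = 1008 − 118.11 = 889.89 ≈ 890 mb.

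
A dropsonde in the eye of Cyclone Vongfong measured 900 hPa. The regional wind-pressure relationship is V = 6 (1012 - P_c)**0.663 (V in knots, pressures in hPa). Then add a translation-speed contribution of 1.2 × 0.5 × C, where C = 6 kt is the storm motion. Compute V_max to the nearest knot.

141 kt

ΔP = 1012 − 900 = 112 hPa.
112^0.663 ≈ 22.837.
V ≈ 6 × 22.837 ≈ 137.0 kt.
Translation term: 1.2 × 0.5 × 6 = 3.6 kt.
Corrected V ≈ 140.6 kt → 141 kt.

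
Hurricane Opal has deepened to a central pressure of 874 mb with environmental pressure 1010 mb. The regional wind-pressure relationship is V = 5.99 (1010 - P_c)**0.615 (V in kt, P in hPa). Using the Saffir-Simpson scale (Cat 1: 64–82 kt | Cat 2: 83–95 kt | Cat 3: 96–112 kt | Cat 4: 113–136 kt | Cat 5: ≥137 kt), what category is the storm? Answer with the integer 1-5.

ΔP = 1010 − 874 = 136 mb.
V ≈ 5.99 × 136^0.615 = 5.99 × 20.52 ≈ 123 kt.
123 kt falls in the Category 4 band.

4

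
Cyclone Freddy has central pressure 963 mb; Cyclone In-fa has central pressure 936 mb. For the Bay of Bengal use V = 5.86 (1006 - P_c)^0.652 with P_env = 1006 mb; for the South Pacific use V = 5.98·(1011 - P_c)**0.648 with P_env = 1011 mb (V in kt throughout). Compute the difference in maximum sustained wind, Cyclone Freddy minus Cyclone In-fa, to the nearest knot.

Cyclone Freddy: ΔP = 43; V ≈ 5.86 × 43^0.652 ≈ 68.06 kt.
Cyclone In-fa: ΔP = 75; V ≈ 5.98 × 75^0.648 ≈ 98.12 kt.
Difference ≈ 68.06 − 98.12 = -30.06 → -30 kt.

-30 kt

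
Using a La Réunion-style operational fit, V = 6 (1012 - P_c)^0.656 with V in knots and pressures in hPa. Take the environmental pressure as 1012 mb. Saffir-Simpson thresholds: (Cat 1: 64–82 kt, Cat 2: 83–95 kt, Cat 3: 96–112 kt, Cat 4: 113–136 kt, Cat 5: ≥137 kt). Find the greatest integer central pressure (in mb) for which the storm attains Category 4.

924 mb

Category 4 begins at V = 113 kt.
Required ΔP = (113/6)^(1/0.656) = 18.833^1.524 ≈ 87.80 mb.
P_c ≤ 1012 − 87.80 = 924.20, so the highest integer P_c is 924 mb.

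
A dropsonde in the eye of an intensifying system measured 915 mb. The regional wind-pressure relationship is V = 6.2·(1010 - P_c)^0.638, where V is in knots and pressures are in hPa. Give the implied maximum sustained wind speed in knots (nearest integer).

113 kt

ΔP = 1010 − 915 = 95 mb.
95^0.638 ≈ 18.272.
V ≈ 6.2 × 18.272 ≈ 113.3 kt.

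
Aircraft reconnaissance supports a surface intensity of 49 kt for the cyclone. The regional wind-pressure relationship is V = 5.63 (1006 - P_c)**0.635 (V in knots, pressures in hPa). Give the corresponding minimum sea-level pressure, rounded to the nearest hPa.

976 hPa

ΔP = (V / 5.63)^(1/0.635) = (49/5.63)^1.575.
49/5.63 = 8.703; 8.703^1.575 ≈ 30.19 hPa.
P_c = 1006 − 30.19 = 975.81 ≈ 976 hPa.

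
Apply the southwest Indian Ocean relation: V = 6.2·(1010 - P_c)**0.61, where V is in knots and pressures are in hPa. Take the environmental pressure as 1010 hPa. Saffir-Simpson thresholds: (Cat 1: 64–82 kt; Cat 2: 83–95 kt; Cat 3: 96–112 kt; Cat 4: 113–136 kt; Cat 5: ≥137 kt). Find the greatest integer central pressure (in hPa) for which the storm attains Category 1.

964 hPa

Category 1 begins at V = 64 kt.
Required ΔP = (64/6.2)^(1/0.61) = 10.323^1.639 ≈ 45.91 hPa.
P_c ≤ 1010 − 45.91 = 964.09, so the highest integer P_c is 964 hPa.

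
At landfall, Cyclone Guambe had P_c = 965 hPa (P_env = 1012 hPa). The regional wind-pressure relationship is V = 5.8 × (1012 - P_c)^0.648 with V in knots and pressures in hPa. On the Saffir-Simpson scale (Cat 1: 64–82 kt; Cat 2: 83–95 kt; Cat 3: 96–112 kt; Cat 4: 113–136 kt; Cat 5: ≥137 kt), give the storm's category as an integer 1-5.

1

ΔP = 1012 − 965 = 47 hPa.
V ≈ 5.8 × 47^0.648 = 5.8 × 12.12 ≈ 70 kt.
70 kt falls in the Category 1 band.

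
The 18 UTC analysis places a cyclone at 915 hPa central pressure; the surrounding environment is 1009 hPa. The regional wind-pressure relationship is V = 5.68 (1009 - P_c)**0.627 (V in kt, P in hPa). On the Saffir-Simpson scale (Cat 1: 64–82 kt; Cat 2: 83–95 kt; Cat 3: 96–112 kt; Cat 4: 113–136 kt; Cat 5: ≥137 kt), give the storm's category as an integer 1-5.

ΔP = 1009 − 915 = 94 hPa.
V ≈ 5.68 × 94^0.627 = 5.68 × 17.26 ≈ 98 kt.
98 kt falls in the Category 3 band.

3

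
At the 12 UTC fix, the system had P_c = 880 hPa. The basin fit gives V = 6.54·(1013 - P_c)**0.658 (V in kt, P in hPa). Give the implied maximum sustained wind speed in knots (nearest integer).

163 kt

ΔP = 1013 − 880 = 133 hPa.
133^0.658 ≈ 24.974.
V ≈ 6.54 × 24.974 ≈ 163.3 kt.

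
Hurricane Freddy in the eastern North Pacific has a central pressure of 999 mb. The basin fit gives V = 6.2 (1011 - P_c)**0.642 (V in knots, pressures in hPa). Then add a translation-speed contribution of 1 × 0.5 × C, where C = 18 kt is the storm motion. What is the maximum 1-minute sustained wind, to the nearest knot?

40 kt

ΔP = 1011 − 999 = 12 mb.
12^0.642 ≈ 4.930.
V ≈ 6.2 × 4.930 ≈ 30.6 kt.
Translation term: 1 × 0.5 × 18 = 9 kt.
Corrected V ≈ 39.6 kt → 40 kt.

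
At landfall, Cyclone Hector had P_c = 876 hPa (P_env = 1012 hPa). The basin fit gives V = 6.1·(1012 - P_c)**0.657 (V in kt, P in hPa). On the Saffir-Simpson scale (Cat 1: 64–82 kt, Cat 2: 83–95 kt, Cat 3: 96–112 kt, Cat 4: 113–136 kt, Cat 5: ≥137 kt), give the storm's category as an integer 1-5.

ΔP = 1012 − 876 = 136 hPa.
V ≈ 6.1 × 136^0.657 = 6.1 × 25.22 ≈ 154 kt.
154 kt falls in the Category 5 band.

5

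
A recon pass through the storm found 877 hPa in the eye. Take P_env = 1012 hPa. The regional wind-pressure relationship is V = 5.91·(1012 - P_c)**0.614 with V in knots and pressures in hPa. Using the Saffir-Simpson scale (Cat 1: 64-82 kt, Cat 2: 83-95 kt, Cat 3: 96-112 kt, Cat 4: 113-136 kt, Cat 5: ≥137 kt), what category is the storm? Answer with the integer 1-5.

4

ΔP = 1012 − 877 = 135 hPa.
V ≈ 5.91 × 135^0.614 = 5.91 × 20.32 ≈ 120 kt.
120 kt falls in the Category 4 band.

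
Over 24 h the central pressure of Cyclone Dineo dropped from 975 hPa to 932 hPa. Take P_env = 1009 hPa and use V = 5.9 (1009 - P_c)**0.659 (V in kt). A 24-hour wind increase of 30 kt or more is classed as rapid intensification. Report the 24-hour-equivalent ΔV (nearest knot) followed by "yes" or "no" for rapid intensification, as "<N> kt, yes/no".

43 kt, yes

V₁: ΔP = 34, V ≈ 5.9 × 34^0.659 ≈ 60.27 kt.
V₂: ΔP = 77, V ≈ 5.9 × 77^0.659 ≈ 103.29 kt.
ΔV over 24 h = 43.02 kt → 24 h equivalent = 43.02 × 24/24 ≈ 43.02 kt.
43 kt ≥ 30 kt ⇒ rapid intensification.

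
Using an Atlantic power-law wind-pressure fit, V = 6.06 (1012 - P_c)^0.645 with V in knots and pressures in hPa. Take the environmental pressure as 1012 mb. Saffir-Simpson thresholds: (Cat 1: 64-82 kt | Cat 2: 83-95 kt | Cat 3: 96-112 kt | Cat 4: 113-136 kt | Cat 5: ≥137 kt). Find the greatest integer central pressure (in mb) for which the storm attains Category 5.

886 mb

Category 5 begins at V = 137 kt.
Required ΔP = (137/6.06)^(1/0.645) = 22.607^1.550 ≈ 125.78 mb.
P_c ≤ 1012 − 125.78 = 886.22, so the highest integer P_c is 886 mb.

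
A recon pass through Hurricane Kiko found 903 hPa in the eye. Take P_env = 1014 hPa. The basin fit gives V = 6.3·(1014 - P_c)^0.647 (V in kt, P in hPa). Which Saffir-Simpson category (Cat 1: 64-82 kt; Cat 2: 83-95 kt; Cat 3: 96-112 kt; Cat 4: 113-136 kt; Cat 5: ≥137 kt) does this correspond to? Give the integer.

4

ΔP = 1014 − 903 = 111 hPa.
V ≈ 6.3 × 111^0.647 = 6.3 × 21.05 ≈ 133 kt.
133 kt falls in the Category 4 band.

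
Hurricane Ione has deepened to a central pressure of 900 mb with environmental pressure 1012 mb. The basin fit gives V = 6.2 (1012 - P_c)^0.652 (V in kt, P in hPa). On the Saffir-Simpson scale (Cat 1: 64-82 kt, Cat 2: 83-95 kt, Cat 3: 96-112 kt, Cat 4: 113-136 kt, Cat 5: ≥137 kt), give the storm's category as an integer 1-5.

4

ΔP = 1012 − 900 = 112 mb.
V ≈ 6.2 × 112^0.652 = 6.2 × 21.68 ≈ 134 kt.
134 kt falls in the Category 4 band.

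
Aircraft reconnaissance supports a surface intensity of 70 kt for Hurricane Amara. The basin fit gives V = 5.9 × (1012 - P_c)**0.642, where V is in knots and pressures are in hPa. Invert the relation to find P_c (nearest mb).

ΔP = (V / 5.9)^(1/0.642) = (70/5.9)^1.558.
70/5.9 = 11.864; 11.864^1.558 ≈ 47.13 mb.
P_c = 1012 − 47.13 = 964.87 ≈ 965 mb.

965 mb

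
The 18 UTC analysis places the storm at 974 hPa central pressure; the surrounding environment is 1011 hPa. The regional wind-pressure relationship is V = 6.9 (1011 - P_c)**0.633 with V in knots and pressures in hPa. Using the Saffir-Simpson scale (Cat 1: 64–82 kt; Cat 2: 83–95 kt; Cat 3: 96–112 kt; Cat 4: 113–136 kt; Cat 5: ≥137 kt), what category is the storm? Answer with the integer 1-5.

1

ΔP = 1011 − 974 = 37 hPa.
V ≈ 6.9 × 37^0.633 = 6.9 × 9.83 ≈ 68 kt.
68 kt falls in the Category 1 band.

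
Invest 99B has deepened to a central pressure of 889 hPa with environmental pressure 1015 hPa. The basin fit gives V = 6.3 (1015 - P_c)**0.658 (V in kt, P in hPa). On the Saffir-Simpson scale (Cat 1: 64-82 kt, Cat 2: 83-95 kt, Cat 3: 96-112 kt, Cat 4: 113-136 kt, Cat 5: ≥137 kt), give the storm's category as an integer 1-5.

ΔP = 1015 − 889 = 126 hPa.
V ≈ 6.3 × 126^0.658 = 6.3 × 24.10 ≈ 152 kt.
152 kt falls in the Category 5 band.

5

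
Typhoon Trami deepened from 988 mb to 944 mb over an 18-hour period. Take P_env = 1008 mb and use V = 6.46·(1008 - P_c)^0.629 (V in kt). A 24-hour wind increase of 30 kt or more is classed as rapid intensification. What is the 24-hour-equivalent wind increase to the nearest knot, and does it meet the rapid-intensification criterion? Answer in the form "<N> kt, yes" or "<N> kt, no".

61 kt, yes

V₁: ΔP = 20, V ≈ 6.46 × 20^0.629 ≈ 42.52 kt.
V₂: ΔP = 64, V ≈ 6.46 × 64^0.629 ≈ 88.37 kt.
ΔV over 18 h = 45.85 kt → 24 h equivalent = 45.85 × 24/18 ≈ 61.13 kt.
61 kt ≥ 30 kt ⇒ rapid intensification.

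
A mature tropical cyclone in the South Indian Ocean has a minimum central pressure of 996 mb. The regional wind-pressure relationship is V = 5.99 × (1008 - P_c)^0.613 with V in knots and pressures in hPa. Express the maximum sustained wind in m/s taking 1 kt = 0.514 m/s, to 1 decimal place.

ΔP = 1008 − 996 = 12 mb.
V ≈ 5.99 × 12^0.613 = 5.99 × 4.587 ≈ 27.477 kt.
27.477 × 0.514 ≈ 14.12 m/s → 14.1 m/s.

14.1 m/s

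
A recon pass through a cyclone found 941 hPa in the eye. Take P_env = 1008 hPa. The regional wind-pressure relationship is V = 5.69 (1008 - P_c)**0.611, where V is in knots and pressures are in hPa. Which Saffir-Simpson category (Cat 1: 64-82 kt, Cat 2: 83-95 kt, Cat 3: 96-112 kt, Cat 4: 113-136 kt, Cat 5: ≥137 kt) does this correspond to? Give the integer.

1

ΔP = 1008 − 941 = 67 hPa.
V ≈ 5.69 × 67^0.611 = 5.69 × 13.05 ≈ 74 kt.
74 kt falls in the Category 1 band.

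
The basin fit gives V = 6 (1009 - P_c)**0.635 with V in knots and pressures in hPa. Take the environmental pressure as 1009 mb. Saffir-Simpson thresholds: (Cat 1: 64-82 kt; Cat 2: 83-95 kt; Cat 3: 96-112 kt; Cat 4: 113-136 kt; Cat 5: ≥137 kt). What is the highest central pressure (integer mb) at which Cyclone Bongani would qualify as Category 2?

Category 2 begins at V = 83 kt.
Required ΔP = (83/6)^(1/0.635) = 13.833^1.575 ≈ 62.62 mb.
P_c ≤ 1009 − 62.62 = 946.38, so the highest integer P_c is 946 mb.

946 mb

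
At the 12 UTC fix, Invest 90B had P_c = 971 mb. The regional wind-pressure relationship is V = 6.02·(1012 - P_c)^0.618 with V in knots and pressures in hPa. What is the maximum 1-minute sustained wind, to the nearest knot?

ΔP = 1012 − 971 = 41 mb.
41^0.618 ≈ 9.924.
V ≈ 6.02 × 9.924 ≈ 59.7 kt.

60 kt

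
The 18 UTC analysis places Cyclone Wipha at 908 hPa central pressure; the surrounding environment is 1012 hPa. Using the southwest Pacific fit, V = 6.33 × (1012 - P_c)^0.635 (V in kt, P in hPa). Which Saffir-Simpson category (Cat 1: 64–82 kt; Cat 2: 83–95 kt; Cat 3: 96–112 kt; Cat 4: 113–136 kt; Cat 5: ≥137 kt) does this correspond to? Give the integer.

4

ΔP = 1012 − 908 = 104 hPa.
V ≈ 6.33 × 104^0.635 = 6.33 × 19.09 ≈ 121 kt.
121 kt falls in the Category 4 band.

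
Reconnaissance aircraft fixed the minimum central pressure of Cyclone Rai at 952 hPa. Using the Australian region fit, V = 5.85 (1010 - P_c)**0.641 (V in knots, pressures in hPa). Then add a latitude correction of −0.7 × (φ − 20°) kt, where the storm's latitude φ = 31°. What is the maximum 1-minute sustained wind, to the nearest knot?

ΔP = 1010 − 952 = 58 hPa.
58^0.641 ≈ 13.501.
V ≈ 5.85 × 13.501 ≈ 79.0 kt.
Latitude correction: −0.7 × (31 − 20) = -7.7 kt.
Corrected V ≈ 71.3 kt → 71 kt.

71 kt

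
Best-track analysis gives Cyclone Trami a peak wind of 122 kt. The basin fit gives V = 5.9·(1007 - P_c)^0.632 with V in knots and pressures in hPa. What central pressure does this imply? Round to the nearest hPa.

ΔP = (V / 5.9)^(1/0.632) = (122/5.9)^1.582.
122/5.9 = 20.678; 20.678^1.582 ≈ 120.64 hPa.
P_c = 1007 − 120.64 = 886.36 ≈ 886 hPa.

886 hPa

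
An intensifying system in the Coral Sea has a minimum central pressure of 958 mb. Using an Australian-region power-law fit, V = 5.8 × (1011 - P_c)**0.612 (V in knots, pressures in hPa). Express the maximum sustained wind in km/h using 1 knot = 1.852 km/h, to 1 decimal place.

ΔP = 1011 − 958 = 53 mb.
V ≈ 5.8 × 53^0.612 = 5.8 × 11.357 ≈ 65.870 kt.
65.870 × 1.852 ≈ 121.99 km/h → 122.0 km/h.

122.0 km/h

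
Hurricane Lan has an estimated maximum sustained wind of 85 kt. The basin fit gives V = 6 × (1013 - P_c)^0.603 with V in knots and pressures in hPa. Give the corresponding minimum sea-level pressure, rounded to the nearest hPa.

932 hPa

ΔP = (V / 6)^(1/0.603) = (85/6)^1.658.
85/6 = 14.167; 14.167^1.658 ≈ 81.14 hPa.
P_c = 1013 − 81.14 = 931.86 ≈ 932 hPa.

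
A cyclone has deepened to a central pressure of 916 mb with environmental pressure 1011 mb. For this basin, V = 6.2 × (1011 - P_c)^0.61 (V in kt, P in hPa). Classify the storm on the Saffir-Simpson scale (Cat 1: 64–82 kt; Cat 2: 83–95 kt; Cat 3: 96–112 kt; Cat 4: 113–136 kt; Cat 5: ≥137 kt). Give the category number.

ΔP = 1011 − 916 = 95 mb.
V ≈ 6.2 × 95^0.61 = 6.2 × 16.08 ≈ 100 kt.
100 kt falls in the Category 3 band.

3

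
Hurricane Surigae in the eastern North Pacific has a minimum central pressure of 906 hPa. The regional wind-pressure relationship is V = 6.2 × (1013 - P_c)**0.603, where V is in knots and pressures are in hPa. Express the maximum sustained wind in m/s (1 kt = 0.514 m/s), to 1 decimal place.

53.3 m/s

ΔP = 1013 − 906 = 107 hPa.
V ≈ 6.2 × 107^0.603 = 6.2 × 16.739 ≈ 103.779 kt.
103.779 × 0.514 ≈ 53.34 m/s → 53.3 m/s.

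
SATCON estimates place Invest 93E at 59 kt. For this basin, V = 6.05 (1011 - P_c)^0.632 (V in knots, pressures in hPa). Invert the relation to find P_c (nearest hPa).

ΔP = (V / 6.05)^(1/0.632) = (59/6.05)^1.582.
59/6.05 = 9.752; 9.752^1.582 ≈ 36.73 hPa.
P_c = 1011 − 36.73 = 974.27 ≈ 974 hPa.

974 hPa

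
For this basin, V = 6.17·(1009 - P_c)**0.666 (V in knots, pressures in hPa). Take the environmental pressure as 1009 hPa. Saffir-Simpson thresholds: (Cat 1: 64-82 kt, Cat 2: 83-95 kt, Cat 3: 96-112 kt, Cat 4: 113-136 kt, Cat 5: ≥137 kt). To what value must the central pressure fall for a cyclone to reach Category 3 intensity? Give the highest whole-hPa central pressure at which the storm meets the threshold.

Category 3 begins at V = 96 kt.
Required ΔP = (96/6.17)^(1/0.666) = 15.559^1.502 ≈ 61.63 hPa.
P_c ≤ 1009 − 61.63 = 947.37, so the highest integer P_c is 947 hPa.

947 hPa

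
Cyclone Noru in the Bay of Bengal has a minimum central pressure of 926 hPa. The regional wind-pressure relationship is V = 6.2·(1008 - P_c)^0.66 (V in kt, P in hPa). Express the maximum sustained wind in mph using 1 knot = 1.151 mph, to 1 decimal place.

130.8 mph

ΔP = 1008 − 926 = 82 hPa.
V ≈ 6.2 × 82^0.66 = 6.2 × 18.328 ≈ 113.634 kt.
113.634 × 1.151 ≈ 130.79 mph → 130.8 mph.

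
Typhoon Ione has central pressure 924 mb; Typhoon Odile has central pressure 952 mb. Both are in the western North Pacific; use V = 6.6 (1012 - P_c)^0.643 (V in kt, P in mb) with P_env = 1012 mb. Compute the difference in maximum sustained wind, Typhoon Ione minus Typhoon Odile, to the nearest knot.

Typhoon Ione: ΔP = 88; V ≈ 6.6 × 88^0.643 ≈ 117.45 kt.
Typhoon Odile: ΔP = 60; V ≈ 6.6 × 60^0.643 ≈ 91.81 kt.
Difference ≈ 117.45 − 91.81 = 25.64 → 26 kt.

26 kt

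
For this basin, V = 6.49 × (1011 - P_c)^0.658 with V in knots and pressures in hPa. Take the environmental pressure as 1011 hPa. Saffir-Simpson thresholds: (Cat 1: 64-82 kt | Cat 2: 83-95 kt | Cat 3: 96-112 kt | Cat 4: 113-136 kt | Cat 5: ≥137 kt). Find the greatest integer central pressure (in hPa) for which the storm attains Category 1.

Category 1 begins at V = 64 kt.
Required ΔP = (64/6.49)^(1/0.658) = 9.861^1.520 ≈ 32.40 hPa.
P_c ≤ 1011 − 32.40 = 978.60, so the highest integer P_c is 978 hPa.

978 hPa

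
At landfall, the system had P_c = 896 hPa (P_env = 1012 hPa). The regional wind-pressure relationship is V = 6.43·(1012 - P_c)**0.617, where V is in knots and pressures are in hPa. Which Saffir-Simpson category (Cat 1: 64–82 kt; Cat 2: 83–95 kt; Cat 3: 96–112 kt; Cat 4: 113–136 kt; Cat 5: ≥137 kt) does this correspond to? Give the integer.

ΔP = 1012 − 896 = 116 hPa.
V ≈ 6.43 × 116^0.617 = 6.43 × 18.78 ≈ 121 kt.
121 kt falls in the Category 4 band.

4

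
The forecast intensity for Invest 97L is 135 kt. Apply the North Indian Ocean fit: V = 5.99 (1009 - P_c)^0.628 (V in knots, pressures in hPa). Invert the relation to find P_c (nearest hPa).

ΔP = (V / 5.99)^(1/0.628) = (135/5.99)^1.592.
135/5.99 = 22.538; 22.538^1.592 ≈ 142.66 hPa.
P_c = 1009 − 142.66 = 866.34 ≈ 866 hPa.

866 hPa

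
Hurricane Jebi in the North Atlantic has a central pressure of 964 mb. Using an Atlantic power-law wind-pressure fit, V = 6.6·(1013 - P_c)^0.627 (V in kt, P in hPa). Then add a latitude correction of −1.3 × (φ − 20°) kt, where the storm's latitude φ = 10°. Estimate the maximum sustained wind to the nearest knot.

ΔP = 1013 − 964 = 49 mb.
49^0.627 ≈ 11.475.
V ≈ 6.6 × 11.475 ≈ 75.7 kt.
Latitude correction: −1.3 × (10 − 20) = 13 kt.
Corrected V ≈ 88.7 kt → 89 kt.

89 kt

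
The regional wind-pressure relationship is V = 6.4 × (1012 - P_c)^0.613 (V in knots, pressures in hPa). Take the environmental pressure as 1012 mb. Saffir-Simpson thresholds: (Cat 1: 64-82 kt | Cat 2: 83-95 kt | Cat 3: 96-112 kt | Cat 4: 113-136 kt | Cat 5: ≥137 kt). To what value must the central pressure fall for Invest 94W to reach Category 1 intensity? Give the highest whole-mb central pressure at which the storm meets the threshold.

Category 1 begins at V = 64 kt.
Required ΔP = (64/6.4)^(1/0.613) = 10.000^1.631 ≈ 42.79 mb.
P_c ≤ 1012 − 42.79 = 969.21, so the highest integer P_c is 969 mb.

969 mb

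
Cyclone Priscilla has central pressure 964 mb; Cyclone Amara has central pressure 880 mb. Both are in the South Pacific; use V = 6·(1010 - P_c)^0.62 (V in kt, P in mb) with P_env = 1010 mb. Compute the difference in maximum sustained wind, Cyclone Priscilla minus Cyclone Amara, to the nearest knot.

Cyclone Priscilla: ΔP = 46; V ≈ 6 × 46^0.62 ≈ 64.43 kt.
Cyclone Amara: ΔP = 130; V ≈ 6 × 130^0.62 ≈ 122.69 kt.
Difference ≈ 64.43 − 122.69 = -58.26 → -58 kt.

-58 kt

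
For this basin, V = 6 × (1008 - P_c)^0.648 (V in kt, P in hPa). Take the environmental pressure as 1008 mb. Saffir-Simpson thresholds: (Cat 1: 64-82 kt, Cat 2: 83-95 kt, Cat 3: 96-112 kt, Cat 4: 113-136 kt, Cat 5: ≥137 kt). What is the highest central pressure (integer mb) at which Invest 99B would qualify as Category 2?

950 mb

Category 2 begins at V = 83 kt.
Required ΔP = (83/6)^(1/0.648) = 13.833^1.543 ≈ 57.64 mb.
P_c ≤ 1008 − 57.64 = 950.36, so the highest integer P_c is 950 mb.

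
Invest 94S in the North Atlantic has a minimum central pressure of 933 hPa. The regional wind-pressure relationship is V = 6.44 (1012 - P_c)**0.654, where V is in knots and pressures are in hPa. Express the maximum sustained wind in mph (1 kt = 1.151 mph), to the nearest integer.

ΔP = 1012 − 933 = 79 hPa.
V ≈ 6.44 × 79^0.654 = 6.44 × 17.420 ≈ 112.185 kt.
112.185 × 1.151 ≈ 129.12 mph → 129 mph.

129 mph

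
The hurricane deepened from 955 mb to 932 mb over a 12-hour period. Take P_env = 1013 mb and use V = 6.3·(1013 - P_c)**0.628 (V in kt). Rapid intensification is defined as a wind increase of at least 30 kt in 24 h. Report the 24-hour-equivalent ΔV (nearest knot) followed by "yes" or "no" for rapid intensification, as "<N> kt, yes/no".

V₁: ΔP = 58, V ≈ 6.3 × 58^0.628 ≈ 80.68 kt.
V₂: ΔP = 81, V ≈ 6.3 × 81^0.628 ≈ 99.51 kt.
ΔV over 12 h = 18.83 kt → 24 h equivalent = 18.83 × 24/12 ≈ 37.66 kt.
38 kt ≥ 30 kt ⇒ rapid intensification.

38 kt, yes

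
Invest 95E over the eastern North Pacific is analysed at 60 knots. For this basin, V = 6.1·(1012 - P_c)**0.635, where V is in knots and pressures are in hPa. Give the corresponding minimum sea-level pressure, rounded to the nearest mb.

975 mb

ΔP = (V / 6.1)^(1/0.635) = (60/6.1)^1.575.
60/6.1 = 9.836; 9.836^1.575 ≈ 36.60 mb.
P_c = 1012 − 36.60 = 975.40 ≈ 975 mb.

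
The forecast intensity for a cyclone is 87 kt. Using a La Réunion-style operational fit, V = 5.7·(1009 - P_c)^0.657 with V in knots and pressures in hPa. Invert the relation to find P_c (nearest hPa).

946 hPa

ΔP = (V / 5.7)^(1/0.657) = (87/5.7)^1.522.
87/5.7 = 15.263; 15.263^1.522 ≈ 63.33 hPa.
P_c = 1009 − 63.33 = 945.67 ≈ 946 hPa.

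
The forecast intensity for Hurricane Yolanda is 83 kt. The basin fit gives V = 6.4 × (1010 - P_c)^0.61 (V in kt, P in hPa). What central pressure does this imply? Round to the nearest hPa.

ΔP = (V / 6.4)^(1/0.61) = (83/6.4)^1.639.
83/6.4 = 12.969; 12.969^1.639 ≈ 66.75 hPa.
P_c = 1010 − 66.75 = 943.25 ≈ 943 hPa.

943 hPa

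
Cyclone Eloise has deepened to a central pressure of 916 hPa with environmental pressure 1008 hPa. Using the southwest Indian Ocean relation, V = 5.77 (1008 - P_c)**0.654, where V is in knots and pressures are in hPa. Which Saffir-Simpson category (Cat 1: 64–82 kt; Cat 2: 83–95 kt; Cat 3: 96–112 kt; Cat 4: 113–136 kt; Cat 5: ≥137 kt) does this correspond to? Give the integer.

ΔP = 1008 − 916 = 92 hPa.
V ≈ 5.77 × 92^0.654 = 5.77 × 19.24 ≈ 111 kt.
111 kt falls in the Category 3 band.

3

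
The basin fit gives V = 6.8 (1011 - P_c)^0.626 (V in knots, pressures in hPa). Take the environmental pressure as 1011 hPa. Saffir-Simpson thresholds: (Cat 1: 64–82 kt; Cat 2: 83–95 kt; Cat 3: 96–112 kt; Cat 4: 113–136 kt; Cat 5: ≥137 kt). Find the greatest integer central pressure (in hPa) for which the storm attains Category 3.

942 hPa

Category 3 begins at V = 96 kt.
Required ΔP = (96/6.8)^(1/0.626) = 14.118^1.597 ≈ 68.66 hPa.
P_c ≤ 1011 − 68.66 = 942.34, so the highest integer P_c is 942 hPa.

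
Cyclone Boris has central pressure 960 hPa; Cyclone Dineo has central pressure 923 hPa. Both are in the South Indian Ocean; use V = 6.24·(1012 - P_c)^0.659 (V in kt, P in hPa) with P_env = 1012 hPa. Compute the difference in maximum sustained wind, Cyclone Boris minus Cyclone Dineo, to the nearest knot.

-36 kt

Cyclone Boris: ΔP = 52; V ≈ 6.24 × 52^0.659 ≈ 84.34 kt.
Cyclone Dineo: ΔP = 89; V ≈ 6.24 × 89^0.659 ≈ 120.18 kt.
Difference ≈ 84.34 − 120.18 = -35.84 → -36 kt.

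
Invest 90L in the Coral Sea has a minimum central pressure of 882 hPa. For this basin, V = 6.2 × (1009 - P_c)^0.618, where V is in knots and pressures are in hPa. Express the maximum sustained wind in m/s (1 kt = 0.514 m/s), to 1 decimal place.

63.6 m/s

ΔP = 1009 − 882 = 127 hPa.
V ≈ 6.2 × 127^0.618 = 6.2 × 19.960 ≈ 123.749 kt.
123.749 × 0.514 ≈ 63.61 m/s → 63.6 m/s.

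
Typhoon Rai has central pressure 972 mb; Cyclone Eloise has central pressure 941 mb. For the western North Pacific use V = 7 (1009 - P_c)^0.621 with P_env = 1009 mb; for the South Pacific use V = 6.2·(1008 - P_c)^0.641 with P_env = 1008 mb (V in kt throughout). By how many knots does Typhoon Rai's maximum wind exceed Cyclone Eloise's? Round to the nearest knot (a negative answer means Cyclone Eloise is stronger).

Typhoon Rai: ΔP = 37; V ≈ 7 × 37^0.621 ≈ 65.91 kt.
Cyclone Eloise: ΔP = 67; V ≈ 6.2 × 67^0.641 ≈ 91.81 kt.
Difference ≈ 65.91 − 91.81 = -25.90 → -26 kt.

-26 kt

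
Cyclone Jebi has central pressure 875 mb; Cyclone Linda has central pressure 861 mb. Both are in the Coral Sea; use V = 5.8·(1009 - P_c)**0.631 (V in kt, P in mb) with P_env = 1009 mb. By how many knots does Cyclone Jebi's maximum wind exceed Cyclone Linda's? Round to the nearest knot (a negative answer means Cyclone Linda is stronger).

Cyclone Jebi: ΔP = 134; V ≈ 5.8 × 134^0.631 ≈ 127.54 kt.
Cyclone Linda: ΔP = 148; V ≈ 5.8 × 148^0.631 ≈ 135.79 kt.
Difference ≈ 127.54 − 135.79 = -8.25 → -8 kt.

-8 kt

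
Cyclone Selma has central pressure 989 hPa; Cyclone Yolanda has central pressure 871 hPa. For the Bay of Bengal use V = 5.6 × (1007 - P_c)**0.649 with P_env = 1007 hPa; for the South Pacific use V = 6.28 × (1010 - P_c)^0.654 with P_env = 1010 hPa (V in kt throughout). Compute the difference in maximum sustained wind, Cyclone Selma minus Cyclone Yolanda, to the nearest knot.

Cyclone Selma: ΔP = 18; V ≈ 5.6 × 18^0.649 ≈ 36.55 kt.
Cyclone Yolanda: ΔP = 139; V ≈ 6.28 × 139^0.654 ≈ 158.30 kt.
Difference ≈ 36.55 − 158.30 = -121.75 → -122 kt.

-122 kt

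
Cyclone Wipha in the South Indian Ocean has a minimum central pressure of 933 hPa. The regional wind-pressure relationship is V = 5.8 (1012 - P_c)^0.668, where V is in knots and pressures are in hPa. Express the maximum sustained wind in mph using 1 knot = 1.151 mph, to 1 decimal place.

123.6 mph

ΔP = 1012 − 933 = 79 hPa.
V ≈ 5.8 × 79^0.668 = 5.8 × 18.519 ≈ 107.410 kt.
107.410 × 1.151 ≈ 123.63 mph → 123.6 mph.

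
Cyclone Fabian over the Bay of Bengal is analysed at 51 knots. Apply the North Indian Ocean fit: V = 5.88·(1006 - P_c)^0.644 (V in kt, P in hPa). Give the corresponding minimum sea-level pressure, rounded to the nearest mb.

ΔP = (V / 5.88)^(1/0.644) = (51/5.88)^1.553.
51/5.88 = 8.673; 8.673^1.553 ≈ 28.63 mb.
P_c = 1006 − 28.63 = 977.37 ≈ 977 mb.

977 mb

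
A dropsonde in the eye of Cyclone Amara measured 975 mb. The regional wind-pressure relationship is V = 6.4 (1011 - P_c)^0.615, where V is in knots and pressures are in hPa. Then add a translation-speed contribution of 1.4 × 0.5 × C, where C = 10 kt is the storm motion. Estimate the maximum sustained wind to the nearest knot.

65 kt

ΔP = 1011 − 975 = 36 mb.
36^0.615 ≈ 9.060.
V ≈ 6.4 × 9.060 ≈ 58.0 kt.
Translation term: 1.4 × 0.5 × 10 = 7 kt.
Corrected V ≈ 65 kt → 65 kt.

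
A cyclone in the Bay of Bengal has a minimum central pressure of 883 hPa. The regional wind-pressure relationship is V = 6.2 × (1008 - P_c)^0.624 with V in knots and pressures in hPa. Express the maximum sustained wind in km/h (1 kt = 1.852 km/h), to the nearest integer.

234 km/h

ΔP = 1008 − 883 = 125 hPa.
V ≈ 6.2 × 125^0.624 = 6.2 × 20.346 ≈ 126.143 kt.
126.143 × 1.852 ≈ 233.62 km/h → 234 km/h.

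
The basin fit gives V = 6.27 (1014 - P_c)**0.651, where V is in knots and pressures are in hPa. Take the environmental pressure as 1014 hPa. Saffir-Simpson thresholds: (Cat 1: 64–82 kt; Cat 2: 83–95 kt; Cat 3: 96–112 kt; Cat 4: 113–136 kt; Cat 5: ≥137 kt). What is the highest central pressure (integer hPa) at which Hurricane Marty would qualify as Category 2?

Category 2 begins at V = 83 kt.
Required ΔP = (83/6.27)^(1/0.651) = 13.238^1.536 ≈ 52.87 hPa.
P_c ≤ 1014 − 52.87 = 961.13, so the highest integer P_c is 961 hPa.

961 hPa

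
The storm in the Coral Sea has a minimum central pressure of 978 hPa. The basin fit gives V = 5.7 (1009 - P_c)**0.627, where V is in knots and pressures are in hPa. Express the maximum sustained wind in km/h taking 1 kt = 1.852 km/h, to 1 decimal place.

90.9 km/h

ΔP = 1009 − 978 = 31 hPa.
V ≈ 5.7 × 31^0.627 = 5.7 × 8.612 ≈ 49.086 kt.
49.086 × 1.852 ≈ 90.91 km/h → 90.9 km/h.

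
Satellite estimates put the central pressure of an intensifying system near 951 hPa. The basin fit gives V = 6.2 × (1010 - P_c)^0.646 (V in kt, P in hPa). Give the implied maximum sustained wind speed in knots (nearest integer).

ΔP = 1010 − 951 = 59 hPa.
59^0.646 ≈ 13.931.
V ≈ 6.2 × 13.931 ≈ 86.4 kt.

86 kt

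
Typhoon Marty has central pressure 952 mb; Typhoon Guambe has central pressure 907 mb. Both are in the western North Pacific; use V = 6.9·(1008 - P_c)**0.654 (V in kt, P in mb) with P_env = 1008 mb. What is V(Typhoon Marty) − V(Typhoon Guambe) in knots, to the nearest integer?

-45 kt

Typhoon Marty: ΔP = 56; V ≈ 6.9 × 56^0.654 ≈ 95.98 kt.
Typhoon Guambe: ΔP = 101; V ≈ 6.9 × 101^0.654 ≈ 141.15 kt.
Difference ≈ 95.98 − 141.15 = -45.17 → -45 kt.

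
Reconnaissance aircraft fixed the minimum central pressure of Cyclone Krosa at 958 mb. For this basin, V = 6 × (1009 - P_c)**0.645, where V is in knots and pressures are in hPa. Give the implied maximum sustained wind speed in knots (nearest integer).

ΔP = 1009 − 958 = 51 mb.
51^0.645 ≈ 12.629.
V ≈ 6 × 12.629 ≈ 75.8 kt.

76 kt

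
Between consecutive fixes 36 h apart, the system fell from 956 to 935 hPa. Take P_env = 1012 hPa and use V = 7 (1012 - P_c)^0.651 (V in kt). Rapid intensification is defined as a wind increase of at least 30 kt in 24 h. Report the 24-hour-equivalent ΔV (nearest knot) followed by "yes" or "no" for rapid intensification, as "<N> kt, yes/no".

V₁: ΔP = 56, V ≈ 7 × 56^0.651 ≈ 96.20 kt.
V₂: ΔP = 77, V ≈ 7 × 77^0.651 ≈ 118.36 kt.
ΔV over 36 h = 22.16 kt → 24 h equivalent = 22.16 × 24/36 ≈ 14.77 kt.
15 kt < 30 kt ⇒ not rapid intensification.

15 kt, no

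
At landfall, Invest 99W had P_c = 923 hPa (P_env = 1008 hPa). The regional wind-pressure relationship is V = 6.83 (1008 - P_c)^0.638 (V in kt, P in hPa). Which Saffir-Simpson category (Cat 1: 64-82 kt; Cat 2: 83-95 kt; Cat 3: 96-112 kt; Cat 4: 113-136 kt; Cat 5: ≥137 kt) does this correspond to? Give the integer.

4

ΔP = 1008 − 923 = 85 hPa.
V ≈ 6.83 × 85^0.638 = 6.83 × 17.02 ≈ 116 kt.
116 kt falls in the Category 4 band.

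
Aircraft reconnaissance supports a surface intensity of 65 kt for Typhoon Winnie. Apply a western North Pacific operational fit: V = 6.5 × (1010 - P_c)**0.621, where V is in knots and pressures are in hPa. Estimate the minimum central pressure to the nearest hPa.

969 hPa

ΔP = (V / 6.5)^(1/0.621) = (65/6.5)^1.610.
65/6.5 = 10.000; 10.000^1.610 ≈ 40.77 hPa.
P_c = 1010 − 40.77 = 969.23 ≈ 969 hPa.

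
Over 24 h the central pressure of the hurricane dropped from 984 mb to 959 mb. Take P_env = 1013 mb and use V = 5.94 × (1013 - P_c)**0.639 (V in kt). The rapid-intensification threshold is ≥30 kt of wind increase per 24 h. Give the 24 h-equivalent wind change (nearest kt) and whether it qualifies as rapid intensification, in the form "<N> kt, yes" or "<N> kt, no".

25 kt, no

V₁: ΔP = 29, V ≈ 5.94 × 29^0.639 ≈ 51.08 kt.
V₂: ΔP = 54, V ≈ 5.94 × 54^0.639 ≈ 76.00 kt.
ΔV over 24 h = 24.92 kt → 24 h equivalent = 24.92 × 24/24 ≈ 24.92 kt.
25 kt < 30 kt ⇒ not rapid intensification.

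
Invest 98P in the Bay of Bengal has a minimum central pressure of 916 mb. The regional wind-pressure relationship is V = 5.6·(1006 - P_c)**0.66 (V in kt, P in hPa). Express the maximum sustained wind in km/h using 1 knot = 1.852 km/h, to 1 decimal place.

ΔP = 1006 − 916 = 90 mb.
V ≈ 5.6 × 90^0.66 = 5.6 × 19.489 ≈ 109.141 kt.
109.141 × 1.852 ≈ 202.13 km/h → 202.1 km/h.

202.1 km/h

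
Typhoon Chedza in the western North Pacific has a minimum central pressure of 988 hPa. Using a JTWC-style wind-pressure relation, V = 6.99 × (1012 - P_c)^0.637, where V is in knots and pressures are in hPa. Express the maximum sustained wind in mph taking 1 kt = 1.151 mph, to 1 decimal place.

60.9 mph

ΔP = 1012 − 988 = 24 hPa.
V ≈ 6.99 × 24^0.637 = 6.99 × 7.572 ≈ 52.926 kt.
52.926 × 1.151 ≈ 60.92 mph → 60.9 mph.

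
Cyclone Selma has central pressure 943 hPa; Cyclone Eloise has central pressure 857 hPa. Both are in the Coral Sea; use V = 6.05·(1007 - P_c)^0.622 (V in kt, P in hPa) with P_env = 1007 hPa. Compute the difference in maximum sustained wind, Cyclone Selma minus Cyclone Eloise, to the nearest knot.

-56 kt

Cyclone Selma: ΔP = 64; V ≈ 6.05 × 64^0.622 ≈ 80.39 kt.
Cyclone Eloise: ΔP = 150; V ≈ 6.05 × 150^0.622 ≈ 136.55 kt.
Difference ≈ 80.39 − 136.55 = -56.16 → -56 kt.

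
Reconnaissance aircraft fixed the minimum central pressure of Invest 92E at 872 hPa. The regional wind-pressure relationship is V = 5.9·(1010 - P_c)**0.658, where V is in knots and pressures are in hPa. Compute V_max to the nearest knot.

ΔP = 1010 − 872 = 138 hPa.
138^0.658 ≈ 25.588.
V ≈ 5.9 × 25.588 ≈ 151.0 kt.

151 kt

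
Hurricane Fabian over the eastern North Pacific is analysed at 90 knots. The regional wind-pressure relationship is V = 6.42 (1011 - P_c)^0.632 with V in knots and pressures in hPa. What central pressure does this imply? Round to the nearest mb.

ΔP = (V / 6.42)^(1/0.632) = (90/6.42)^1.582.
90/6.42 = 14.019; 14.019^1.582 ≈ 65.22 mb.
P_c = 1011 − 65.22 = 945.78 ≈ 946 mb.

946 mb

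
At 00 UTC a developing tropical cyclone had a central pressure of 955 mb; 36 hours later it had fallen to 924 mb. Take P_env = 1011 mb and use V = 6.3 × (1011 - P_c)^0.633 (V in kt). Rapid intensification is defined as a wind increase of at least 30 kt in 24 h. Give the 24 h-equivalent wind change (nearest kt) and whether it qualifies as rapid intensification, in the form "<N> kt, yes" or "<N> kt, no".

17 kt, no

V₁: ΔP = 56, V ≈ 6.3 × 56^0.633 ≈ 80.53 kt.
V₂: ΔP = 87, V ≈ 6.3 × 87^0.633 ≈ 106.43 kt.
ΔV over 36 h = 25.90 kt → 24 h equivalent = 25.90 × 24/36 ≈ 17.27 kt.
17 kt < 30 kt ⇒ not rapid intensification.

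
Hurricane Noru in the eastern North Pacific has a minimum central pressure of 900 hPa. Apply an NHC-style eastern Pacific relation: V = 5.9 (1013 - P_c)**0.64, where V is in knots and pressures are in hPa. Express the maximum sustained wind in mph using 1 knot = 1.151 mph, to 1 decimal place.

ΔP = 1013 − 900 = 113 hPa.
V ≈ 5.9 × 113^0.64 = 5.9 × 20.605 ≈ 121.569 kt.
121.569 × 1.151 ≈ 139.93 mph → 139.9 mph.

139.9 mph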